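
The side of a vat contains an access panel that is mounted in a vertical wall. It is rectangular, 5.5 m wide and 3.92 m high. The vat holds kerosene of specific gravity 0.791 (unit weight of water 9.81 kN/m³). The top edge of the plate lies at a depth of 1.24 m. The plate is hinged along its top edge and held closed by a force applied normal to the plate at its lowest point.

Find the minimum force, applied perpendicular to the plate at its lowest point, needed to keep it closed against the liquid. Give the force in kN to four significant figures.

γ = 0.791 × 9.81 = 7.75971 kN/m³.
The centroid lies 3.92/2 = 1.96 m below the top edge, so the centroid depth is h_c = 1.24 + 1.96 = 3.2 m.
A = 5.5 × 3.92 = 21.56 m².
Resultant F = γ·h_c·A = 7.75971 × 3.2 × 21.56 = 535.358 kN.
I_c = b·h³/12 = 5.5 × 3.92³/12 = 27.6083 m⁴.
Centre of pressure: y_p = y_c + I_c/(y_c·A) = 3.2 + 27.6083/(3.2 × 21.56) = 3.2 + 0.400167 = 3.60017 m along the plane.
The resultant acts 1.96 + 0.400167 = 2.36017 m (along the plate) below the hinge at the top edge, so the moment about the hinge is M = F × 2.36017 = 535.358 × 2.36017 = 1263.54 kN·m.
A normal force at the bottom, 3.92 m from the hinge, must supply this moment: P = 1263.54/3.92 = 322.332 kN.

P ≈ 322.3 kN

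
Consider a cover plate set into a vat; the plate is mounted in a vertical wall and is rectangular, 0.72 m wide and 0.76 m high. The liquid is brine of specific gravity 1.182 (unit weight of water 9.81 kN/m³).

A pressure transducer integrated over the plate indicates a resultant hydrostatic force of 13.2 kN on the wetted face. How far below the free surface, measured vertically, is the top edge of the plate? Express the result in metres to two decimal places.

d_top ≈ 1.70 m

γ = 1.182 × 9.81 = 11.59542 kN/m³.
A = 0.72 × 0.76 = 0.5472 m².
From F = γ·h_c·A, the centroid depth is h_c = 13.2/(11.59542 × 0.5472) = 2.08037 m.
The centroid lies 0.76/2 = 0.38 m below the top edge, so the top edge sits at h_top = 2.08037 − 0.38 = 1.70037 m below the surface.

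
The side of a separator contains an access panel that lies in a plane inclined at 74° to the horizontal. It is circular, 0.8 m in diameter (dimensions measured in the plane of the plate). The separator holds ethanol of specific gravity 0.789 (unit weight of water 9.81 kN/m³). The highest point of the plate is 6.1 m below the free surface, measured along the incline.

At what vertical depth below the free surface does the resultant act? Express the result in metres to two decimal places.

h_p = 6.25 m

γ = 0.789 × 9.81 = 7.74009 kN/m³.
Let θ = 74° be the plate's angle to the horizontal; measure y along the incline from where the plane meets the free surface. Vertical depth h = y·sinθ with sinθ = 0.961262.
The centroid is at the centre, 0.4 m below the top of the plate, so y_c = 6.1 + 0.4 = 6.5 m and h_c = 6.5 × 0.961262 = 6.2482 m.
A = π(0.4)² = 0.502655 m².
Resultant F = γ·h_c·A = 7.74009 × 6.2482 × 0.502655 = 24.3092 kN.
I_c = πr⁴/4 = π × 0.4⁴/4 = 0.0201062 m⁴.
Centre of pressure: y_p = y_c + I_c/(y_c·A) = 6.5 + 0.0201062/(6.5 × 0.502655) = 6.5 + 0.00615385 = 6.50615 m along the plane.
Vertically, h_p = y_p·sinθ = 6.50615 × 0.961262 = 6.25411 m.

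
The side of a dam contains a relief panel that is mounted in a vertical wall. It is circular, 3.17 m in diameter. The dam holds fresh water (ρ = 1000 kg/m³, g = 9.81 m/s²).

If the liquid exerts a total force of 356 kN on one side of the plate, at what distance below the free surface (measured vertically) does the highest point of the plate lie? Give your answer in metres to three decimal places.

γ = ρg = 1000 × 9.81 = 9810 N/m³ = 9.81 kN/m³.
A = π(1.585)² = 7.89239 m².
From F = γ·h_c·A, the centroid depth is h_c = 356/(9.81 × 7.89239) = 4.59804 m.
The centroid is at the centre, 1.585 m below the top of the plate, so the highest point sits at h_top = 4.59804 − 1.585 = 3.01304 m below the surface.

d_top ≈ 3.013 m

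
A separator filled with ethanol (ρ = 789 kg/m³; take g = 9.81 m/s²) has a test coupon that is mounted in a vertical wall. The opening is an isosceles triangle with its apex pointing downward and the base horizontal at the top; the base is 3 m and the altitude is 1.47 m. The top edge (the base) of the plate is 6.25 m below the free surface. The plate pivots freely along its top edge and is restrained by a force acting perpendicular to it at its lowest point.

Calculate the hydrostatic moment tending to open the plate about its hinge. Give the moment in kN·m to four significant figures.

γ = ρg = 789 × 9.81 / 1000 = 7.74009 kN/m³.
With the apex down, the centroid sits h/3 = 1.47/3 = 0.49 m below the base (the top edge), so the centroid depth is h_c = 6.25 + 0.49 = 6.74 m.
A = ½ × 3 × 1.47 = 2.205 m².
Resultant F = γ·h_c·A = 7.74009 × 6.74 × 2.205 = 115.031 kN.
I_c = b·h³/36 = 3 × 1.47³/36 = 0.26471 m⁴.
Centre of pressure: y_p = y_c + I_c/(y_c·A) = 6.74 + 0.26471/(6.74 × 2.205) = 6.74 + 0.0178116 = 6.75781 m along the plane.
The resultant acts 0.49 + 0.0178116 = 0.507812 m (along the plate) below the hinge at the top edge, so the moment about the hinge is M = F × 0.507812 = 115.031 × 0.507812 = 58.4141 kN·m.

M ≈ 58.41 kN·m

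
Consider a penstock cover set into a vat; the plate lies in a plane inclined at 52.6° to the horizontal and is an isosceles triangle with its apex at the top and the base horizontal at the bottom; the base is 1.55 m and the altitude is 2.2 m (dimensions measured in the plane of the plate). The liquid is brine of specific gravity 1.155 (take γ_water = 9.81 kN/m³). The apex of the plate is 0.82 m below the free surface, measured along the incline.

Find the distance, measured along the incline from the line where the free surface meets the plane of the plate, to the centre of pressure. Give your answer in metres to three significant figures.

γ = 1.155 × 9.81 = 11.33055 kN/m³.
Let θ = 52.6° be the plate's angle to the horizontal; measure y along the incline from where the plane meets the free surface. Vertical depth h = y·sinθ with sinθ = 0.794415.
With the apex up, the centroid sits 2h/3 = 2 × 2.2/3 = 1.46667 m below the apex, so y_c = 0.82 + 1.46667 = 2.28667 m and h_c = 2.28667 × 0.794415 = 1.81656 m.
A = ½ × 1.55 × 2.2 = 1.705 m².
Resultant F = γ·h_c·A = 11.33055 × 1.81656 × 1.705 = 35.0934 kN.
I_c = b·h³/36 = 1.55 × 2.2³/36 = 0.458456 m⁴.
Centre of pressure: y_p = y_c + I_c/(y_c·A) = 2.28667 + 0.458456/(2.28667 × 1.705) = 2.28667 + 0.11759 = 2.40426 m along the plane.

y_p = 2.40 m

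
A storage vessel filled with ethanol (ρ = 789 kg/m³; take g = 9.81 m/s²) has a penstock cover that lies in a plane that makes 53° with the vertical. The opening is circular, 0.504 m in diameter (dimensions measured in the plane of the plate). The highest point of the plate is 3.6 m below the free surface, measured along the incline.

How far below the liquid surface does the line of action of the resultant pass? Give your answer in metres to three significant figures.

γ = ρg = 789 × 9.81 / 1000 = 7.74009 kN/m³.
The plate makes 53° with the vertical, i.e. θ = 90° − 53° = 37° to the horizontal. Measuring y along the incline from the free-surface line, vertical depth h = y·sinθ with sinθ = 0.601815.
The centroid is at the centre, 0.252 m below the top of the plate, so y_c = 3.6 + 0.252 = 3.852 m and h_c = 3.852 × 0.601815 = 2.31819 m.
A = π(0.252)² = 0.199504 m².
Resultant F = γ·h_c·A = 7.74009 × 2.31819 × 0.199504 = 3.5797 kN.
I_c = πr⁴/4 = π × 0.252⁴/4 = 0.00316732 m⁴.
Centre of pressure: y_p = y_c + I_c/(y_c·A) = 3.852 + 0.00316732/(3.852 × 0.199504) = 3.852 + 0.00412149 = 3.85612 m along the plane.
Vertically, h_p = y_p·sinθ = 3.85612 × 0.601815 = 2.32067 m.

h_p = 2.32 m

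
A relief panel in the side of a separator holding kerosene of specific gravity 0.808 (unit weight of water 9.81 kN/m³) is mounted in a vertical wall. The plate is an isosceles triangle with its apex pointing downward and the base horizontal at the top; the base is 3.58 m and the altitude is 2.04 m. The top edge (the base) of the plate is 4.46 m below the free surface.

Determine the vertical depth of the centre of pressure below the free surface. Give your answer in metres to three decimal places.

h_p = 5.185 m

γ = 0.808 × 9.81 = 7.92648 kN/m³.
With the apex down, the centroid sits h/3 = 2.04/3 = 0.68 m below the base (the top edge), so the centroid depth is h_c = 4.46 + 0.68 = 5.14 m.
A = ½ × 3.58 × 2.04 = 3.6516 m².
Resultant F = γ·h_c·A = 7.92648 × 5.14 × 3.6516 = 148.774 kN.
I_c = b·h³/36 = 3.58 × 2.04³/36 = 0.84425 m⁴.
Centre of pressure: y_p = y_c + I_c/(y_c·A) = 5.14 + 0.84425/(5.14 × 3.6516) = 5.14 + 0.0449805 = 5.18498 m along the plane.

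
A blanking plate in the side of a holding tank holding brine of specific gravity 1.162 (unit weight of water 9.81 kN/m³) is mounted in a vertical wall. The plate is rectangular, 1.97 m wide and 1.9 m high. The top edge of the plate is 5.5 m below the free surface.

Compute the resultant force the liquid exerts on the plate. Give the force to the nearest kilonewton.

γ = 1.162 × 9.81 = 11.39922 kN/m³.
The centroid lies 1.9/2 = 0.95 m below the top edge, so the centroid depth is h_c = 5.5 + 0.95 = 6.45 m.
A = 1.97 × 1.9 = 3.743 m².
Resultant F = γ·h_c·A = 11.39922 × 6.45 × 3.743 = 275.204 kN.

F ≈ 275 kN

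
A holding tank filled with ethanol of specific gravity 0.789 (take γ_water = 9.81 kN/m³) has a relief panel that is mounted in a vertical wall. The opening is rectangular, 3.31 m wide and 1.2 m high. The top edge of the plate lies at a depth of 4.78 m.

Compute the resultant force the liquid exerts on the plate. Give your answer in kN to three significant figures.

F ≈ 165 kN

γ = 0.789 × 9.81 = 7.74009 kN/m³.
The centroid lies 1.2/2 = 0.6 m below the top edge, so the centroid depth is h_c = 4.78 + 0.6 = 5.38 m.
A = 3.31 × 1.2 = 3.972 m².
Resultant F = γ·h_c·A = 7.74009 × 5.38 × 3.972 = 165.401 kN.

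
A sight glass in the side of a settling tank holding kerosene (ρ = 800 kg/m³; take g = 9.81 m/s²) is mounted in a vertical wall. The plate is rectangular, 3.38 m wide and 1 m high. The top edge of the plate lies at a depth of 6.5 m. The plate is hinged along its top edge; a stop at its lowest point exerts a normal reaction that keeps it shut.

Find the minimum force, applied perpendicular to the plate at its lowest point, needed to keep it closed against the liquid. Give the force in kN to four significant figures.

γ = ρg = 800 × 9.81 / 1000 = 7.848 kN/m³.
The centroid lies 1/2 = 0.5 m below the top edge, so the centroid depth is h_c = 6.5 + 0.5 = 7 m.
A = 3.38 × 1 = 3.38 m².
Resultant F = γ·h_c·A = 7.848 × 7 × 3.38 = 185.684 kN.
I_c = b·h³/12 = 3.38 × 1³/12 = 0.281667 m⁴.
Centre of pressure: y_p = y_c + I_c/(y_c·A) = 7 + 0.281667/(7 × 3.38) = 7 + 0.0119048 = 7.0119 m along the plane.
The resultant acts 0.5 + 0.0119048 = 0.511905 m (along the plate) below the hinge at the top edge, so the moment about the hinge is M = F × 0.511905 = 185.684 × 0.511905 = 95.0526 kN·m.
A normal force at the bottom, 1 m from the hinge, must supply this moment: P = 95.0526/1 = 95.0526 kN.

P ≈ 95.05 kN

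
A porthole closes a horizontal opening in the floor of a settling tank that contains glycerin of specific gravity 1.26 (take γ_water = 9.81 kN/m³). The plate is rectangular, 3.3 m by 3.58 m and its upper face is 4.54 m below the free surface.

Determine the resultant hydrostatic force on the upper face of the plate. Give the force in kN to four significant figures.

γ = 1.26 × 9.81 = 12.3606 kN/m³.
The plate is horizontal, so pressure is uniform at p = γ·h = 12.3606 × 4.54 = 56.1171 kN/m².
A = 3.3 × 3.58 = 11.814 m².
F = p·A = 56.1171 × 11.814 = 662.967 kN.

F ≈ 663.0 kN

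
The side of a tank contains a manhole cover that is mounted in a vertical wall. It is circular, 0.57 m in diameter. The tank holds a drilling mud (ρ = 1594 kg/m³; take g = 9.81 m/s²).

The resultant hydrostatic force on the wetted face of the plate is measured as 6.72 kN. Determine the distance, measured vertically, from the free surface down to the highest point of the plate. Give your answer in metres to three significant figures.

d_top ≈ 1.40 m

γ = ρg = 1594 × 9.81 / 1000 = 15.63714 kN/m³.
A = π(0.285)² = 0.255176 m².
From F = γ·h_c·A, the centroid depth is h_c = 6.72/(15.63714 × 0.255176) = 1.68412 m.
The centroid is at the centre, 0.285 m below the top of the plate, so the highest point sits at h_top = 1.68412 − 0.285 = 1.39912 m below the surface.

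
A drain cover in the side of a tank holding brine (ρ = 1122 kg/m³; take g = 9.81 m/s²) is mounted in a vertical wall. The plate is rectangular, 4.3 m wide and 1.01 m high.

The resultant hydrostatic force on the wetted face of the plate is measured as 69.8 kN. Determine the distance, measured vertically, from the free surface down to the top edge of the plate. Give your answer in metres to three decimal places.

d_top ≈ 0.955 m

γ = ρg = 1122 × 9.81 / 1000 = 11.00682 kN/m³.
A = 4.3 × 1.01 = 4.343 m².
From F = γ·h_c·A, the centroid depth is h_c = 69.8/(11.00682 × 4.343) = 1.46017 m.
The centroid lies 1.01/2 = 0.505 m below the top edge, so the top edge sits at h_top = 1.46017 − 0.505 = 0.95517 m below the surface.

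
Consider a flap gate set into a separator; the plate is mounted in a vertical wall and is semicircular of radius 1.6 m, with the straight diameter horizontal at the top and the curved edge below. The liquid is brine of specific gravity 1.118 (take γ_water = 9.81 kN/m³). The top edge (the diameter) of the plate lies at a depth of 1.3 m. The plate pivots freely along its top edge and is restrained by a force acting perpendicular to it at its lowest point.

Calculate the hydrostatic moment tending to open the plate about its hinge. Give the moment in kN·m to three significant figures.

γ = 1.118 × 9.81 = 10.96758 kN/m³.
The centroid of a semicircle lies 4r/(3π) = 0.679061 m from the diameter, here below the top edge, so the centroid depth is h_c = 1.3 + 0.679061 = 1.97906 m.
A = πr²/2 = π × 1.6²/2 = 4.02124 m².
Resultant F = γ·h_c·A = 10.96758 × 1.97906 × 4.02124 = 87.283 kN.
I_c = (π/8 − 8/(9π))·r⁴ = 0.109757 × 1.6⁴ = 0.719303 m⁴.
Centre of pressure: y_p = y_c + I_c/(y_c·A) = 1.97906 + 0.719303/(1.97906 × 4.02124) = 1.97906 + 0.0903843 = 2.06944 m along the plane.
The resultant acts 0.679061 + 0.0903843 = 0.769445 m (along the plate) below the hinge at the top edge, so the moment about the hinge is M = F × 0.769445 = 87.283 × 0.769445 = 67.1595 kN·m.

M ≈ 67.2 kN·m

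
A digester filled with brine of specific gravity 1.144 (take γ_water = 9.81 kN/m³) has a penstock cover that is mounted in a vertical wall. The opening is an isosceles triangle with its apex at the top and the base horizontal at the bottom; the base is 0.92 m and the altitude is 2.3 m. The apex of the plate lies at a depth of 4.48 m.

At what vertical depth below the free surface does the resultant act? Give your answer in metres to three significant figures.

h_p = 6.06 m

γ = 1.144 × 9.81 = 11.22264 kN/m³.
With the apex up, the centroid sits 2h/3 = 2 × 2.3/3 = 1.53333 m below the apex, so the centroid depth is h_c = 4.48 + 1.53333 = 6.01333 m.
A = ½ × 0.92 × 2.3 = 1.058 m².
Resultant F = γ·h_c·A = 11.22264 × 6.01333 × 1.058 = 71.3996 kN.
I_c = b·h³/36 = 0.92 × 2.3³/36 = 0.310934 m⁴.
Centre of pressure: y_p = y_c + I_c/(y_c·A) = 6.01333 + 0.310934/(6.01333 × 1.058) = 6.01333 + 0.0488728 = 6.0622 m along the plane.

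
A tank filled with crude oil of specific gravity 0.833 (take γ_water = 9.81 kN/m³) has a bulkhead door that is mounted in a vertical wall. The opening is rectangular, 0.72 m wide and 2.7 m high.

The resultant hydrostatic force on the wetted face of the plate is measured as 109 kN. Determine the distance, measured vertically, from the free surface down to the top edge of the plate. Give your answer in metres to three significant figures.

d_top ≈ 5.51 m

γ = 0.833 × 9.81 = 8.17173 kN/m³.
A = 0.72 × 2.7 = 1.944 m².
From F = γ·h_c·A, the centroid depth is h_c = 109/(8.17173 × 1.944) = 6.86146 m.
The centroid lies 2.7/2 = 1.35 m below the top edge, so the top edge sits at h_top = 6.86146 − 1.35 = 5.51146 m below the surface.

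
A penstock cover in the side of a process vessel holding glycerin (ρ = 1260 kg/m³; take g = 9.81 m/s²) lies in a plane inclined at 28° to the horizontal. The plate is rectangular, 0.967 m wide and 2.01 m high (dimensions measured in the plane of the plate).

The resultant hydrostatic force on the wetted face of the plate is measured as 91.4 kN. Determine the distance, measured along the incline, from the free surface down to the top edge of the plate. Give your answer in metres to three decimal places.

γ = ρg = 1260 × 9.81 / 1000 = 12.3606 kN/m³.
A = 0.967 × 2.01 = 1.94367 m².
From F = γ·h_c·A, the centroid depth is h_c = 91.4/(12.3606 × 1.94367) = 3.80438 m.
Let θ = 28° be the plate's angle to the horizontal; measure y along the incline from where the plane meets the free surface. Vertical depth h = y·sinθ with sinθ = 0.469472.
Along the incline, y_c = h_c/sinθ = 3.80438/0.469472 = 8.10353 m.
The centroid lies 2.01/2 = 1.005 m below the top edge, so the top edge sits at y_top = 8.10353 − 1.005 = 7.09853 m along the incline.

y_top ≈ 7.099 m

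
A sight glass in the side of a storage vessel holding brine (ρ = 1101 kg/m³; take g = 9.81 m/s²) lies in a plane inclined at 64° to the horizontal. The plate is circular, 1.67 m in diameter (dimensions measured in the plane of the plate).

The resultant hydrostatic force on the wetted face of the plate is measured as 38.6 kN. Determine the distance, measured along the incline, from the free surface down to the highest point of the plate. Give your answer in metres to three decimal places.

y_top ≈ 0.980 m

γ = ρg = 1101 × 9.81 / 1000 = 10.80081 kN/m³.
A = π(0.835)² = 2.1904 m².
From F = γ·h_c·A, the centroid depth is h_c = 38.6/(10.80081 × 2.1904) = 1.63158 m.
Let θ = 64° be the plate's angle to the horizontal; measure y along the incline from where the plane meets the free surface. Vertical depth h = y·sinθ with sinθ = 0.898794.
Along the incline, y_c = h_c/sinθ = 1.63158/0.898794 = 1.8153 m.
The centroid is at the centre, 0.835 m below the top of the plate, so the highest point sits at y_top = 1.8153 − 0.835 = 0.9803 m along the incline.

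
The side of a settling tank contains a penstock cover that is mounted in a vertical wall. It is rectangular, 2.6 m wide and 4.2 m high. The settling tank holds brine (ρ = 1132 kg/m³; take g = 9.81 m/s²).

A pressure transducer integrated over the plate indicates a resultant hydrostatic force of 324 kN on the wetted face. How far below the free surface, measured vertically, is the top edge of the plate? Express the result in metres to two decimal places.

γ = ρg = 1132 × 9.81 / 1000 = 11.10492 kN/m³.
A = 2.6 × 4.2 = 10.92 m².
From F = γ·h_c·A, the centroid depth is h_c = 324/(11.10492 × 10.92) = 2.67182 m.
The centroid lies 4.2/2 = 2.1 m below the top edge, so the top edge sits at h_top = 2.67182 − 2.1 = 0.57182 m below the surface.

d_top ≈ 0.57 m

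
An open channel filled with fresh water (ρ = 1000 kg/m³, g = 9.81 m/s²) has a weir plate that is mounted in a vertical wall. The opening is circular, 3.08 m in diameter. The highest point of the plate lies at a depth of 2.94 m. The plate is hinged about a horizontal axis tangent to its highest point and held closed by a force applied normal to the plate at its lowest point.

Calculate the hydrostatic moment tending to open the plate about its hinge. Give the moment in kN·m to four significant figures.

γ = ρg = 1000 × 9.81 = 9810 N/m³ = 9.81 kN/m³.
The centroid is at the centre, 1.54 m below the top of the plate, so the centroid depth is h_c = 2.94 + 1.54 = 4.48 m.
A = π(1.54)² = 7.4506 m².
Resultant F = γ·h_c·A = 9.81 × 4.48 × 7.4506 = 327.445 kN.
I_c = πr⁴/4 = π × 1.54⁴/4 = 4.41746 m⁴.
Centre of pressure: y_p = y_c + I_c/(y_c·A) = 4.48 + 4.41746/(4.48 × 7.4506) = 4.48 + 0.132344 = 4.61234 m along the plane.
The resultant acts 1.54 + 0.132344 = 1.67234 m (along the plate) below the hinge at the top edge, so the moment about the hinge is M = F × 1.67234 = 327.445 × 1.67234 = 547.599 kN·m.

M ≈ 547.6 kN·m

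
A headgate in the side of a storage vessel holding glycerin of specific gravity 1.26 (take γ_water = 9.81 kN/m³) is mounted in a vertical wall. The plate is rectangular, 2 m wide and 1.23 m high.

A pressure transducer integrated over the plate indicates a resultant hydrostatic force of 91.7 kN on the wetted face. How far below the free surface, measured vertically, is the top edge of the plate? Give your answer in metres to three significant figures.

d_top ≈ 2.40 m

γ = 1.26 × 9.81 = 12.3606 kN/m³.
A = 2 × 1.23 = 2.46 m².
From F = γ·h_c·A, the centroid depth is h_c = 91.7/(12.3606 × 2.46) = 3.01575 m.
The centroid lies 1.23/2 = 0.615 m below the top edge, so the top edge sits at h_top = 3.01575 − 0.615 = 2.40075 m below the surface.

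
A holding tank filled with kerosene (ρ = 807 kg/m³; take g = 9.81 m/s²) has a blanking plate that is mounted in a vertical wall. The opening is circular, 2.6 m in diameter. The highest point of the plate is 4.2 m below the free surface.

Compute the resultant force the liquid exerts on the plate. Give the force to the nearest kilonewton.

γ = ρg = 807 × 9.81 / 1000 = 7.91667 kN/m³.
The centroid is at the centre, 1.3 m below the top of the plate, so the centroid depth is h_c = 4.2 + 1.3 = 5.5 m.
A = π(1.3)² = 5.30929 m².
Resultant F = γ·h_c·A = 7.91667 × 5.5 × 5.30929 = 231.175 kN.

F ≈ 231 kN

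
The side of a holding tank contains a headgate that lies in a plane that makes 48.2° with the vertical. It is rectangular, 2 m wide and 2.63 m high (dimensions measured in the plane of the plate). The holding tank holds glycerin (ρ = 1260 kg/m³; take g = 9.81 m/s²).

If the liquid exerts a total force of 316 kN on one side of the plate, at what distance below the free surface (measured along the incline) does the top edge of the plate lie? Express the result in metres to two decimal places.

y_top ≈ 5.98 m

γ = ρg = 1260 × 9.81 / 1000 = 12.3606 kN/m³.
A = 2 × 2.63 = 5.26 m².
From F = γ·h_c·A, the centroid depth is h_c = 316/(12.3606 × 5.26) = 4.86029 m.
The plate makes 48.2° with the vertical, i.e. θ = 90° − 48.2° = 41.8° to the horizontal. Measuring y along the incline from the free-surface line, vertical depth h = y·sinθ with sinθ = 0.666532.
Along the incline, y_c = h_c/sinθ = 4.86029/0.666532 = 7.29191 m.
The centroid lies 2.63/2 = 1.315 m below the top edge, so the top edge sits at y_top = 7.29191 − 1.315 = 5.97691 m along the incline.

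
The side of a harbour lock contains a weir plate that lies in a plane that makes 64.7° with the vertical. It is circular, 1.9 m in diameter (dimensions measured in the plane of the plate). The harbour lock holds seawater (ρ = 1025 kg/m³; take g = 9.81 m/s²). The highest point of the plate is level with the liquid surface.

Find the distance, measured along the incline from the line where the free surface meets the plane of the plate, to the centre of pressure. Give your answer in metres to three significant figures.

γ = ρg = 1025 × 9.81 / 1000 = 10.05525 kN/m³.
The plate makes 64.7° with the vertical, i.e. θ = 90° − 64.7° = 25.3° to the horizontal. Measuring y along the incline from the free-surface line, vertical depth h = y·sinθ with sinθ = 0.427358.
The centroid is at the centre, 0.95 m below the top of the plate, so y_c = 0.95 m and h_c = 0.95 × 0.427358 = 0.40599 m.
A = π(0.95)² = 2.83529 m².
Resultant F = γ·h_c·A = 10.05525 × 0.40599 × 2.83529 = 11.5746 kN.
I_c = πr⁴/4 = π × 0.95⁴/4 = 0.639712 m⁴.
Centre of pressure: y_p = y_c + I_c/(y_c·A) = 0.95 + 0.639712/(0.95 × 2.83529) = 0.95 + 0.2375 = 1.1875 m along the plane.

y_p = 1.19 m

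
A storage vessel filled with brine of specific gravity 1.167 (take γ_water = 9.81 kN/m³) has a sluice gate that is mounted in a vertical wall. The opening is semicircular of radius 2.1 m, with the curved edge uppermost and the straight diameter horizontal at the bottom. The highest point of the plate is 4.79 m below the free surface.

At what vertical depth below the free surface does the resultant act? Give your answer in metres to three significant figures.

h_p = 6.05 m

γ = 1.167 × 9.81 = 11.44827 kN/m³.
The centroid lies 4r/(3π) = 0.891268 m above the diameter, so r − 4r/(3π) = 2.1 − 0.891268 = 1.20873 m below the topmost point, so the centroid depth is h_c = 4.79 + 1.20873 = 5.99873 m.
A = πr²/2 = π × 2.1²/2 = 6.92721 m².
Resultant F = γ·h_c·A = 11.44827 × 5.99873 × 6.92721 = 475.727 kN.
I_c = (π/8 − 8/(9π))·r⁴ = 0.109757 × 2.1⁴ = 2.13457 m⁴.
Centre of pressure: y_p = y_c + I_c/(y_c·A) = 5.99873 + 2.13457/(5.99873 × 6.92721) = 5.99873 + 0.051368 = 6.0501 m along the plane.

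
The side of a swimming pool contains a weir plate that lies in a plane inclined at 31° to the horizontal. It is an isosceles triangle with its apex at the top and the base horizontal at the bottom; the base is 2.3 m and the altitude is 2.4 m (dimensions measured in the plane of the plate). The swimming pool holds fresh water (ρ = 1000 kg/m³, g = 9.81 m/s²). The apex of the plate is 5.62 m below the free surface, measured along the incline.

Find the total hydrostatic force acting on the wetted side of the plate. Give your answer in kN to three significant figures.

γ = ρg = 1000 × 9.81 = 9810 N/m³ = 9.81 kN/m³.
Let θ = 31° be the plate's angle to the horizontal; measure y along the incline from where the plane meets the free surface. Vertical depth h = y·sinθ with sinθ = 0.515038.
With the apex up, the centroid sits 2h/3 = 2 × 2.4/3 = 1.6 m below the apex, so y_c = 5.62 + 1.6 = 7.22 m and h_c = 7.22 × 0.515038 = 3.71857 m.
A = ½ × 2.3 × 2.4 = 2.76 m².
Resultant F = γ·h_c·A = 9.81 × 3.71857 × 2.76 = 100.683 kN.

F ≈ 101 kN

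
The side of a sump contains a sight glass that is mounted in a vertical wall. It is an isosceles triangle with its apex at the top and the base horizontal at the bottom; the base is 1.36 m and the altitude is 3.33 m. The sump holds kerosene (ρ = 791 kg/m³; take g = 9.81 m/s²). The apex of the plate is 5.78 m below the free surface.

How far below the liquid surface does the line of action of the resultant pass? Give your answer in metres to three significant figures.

γ = ρg = 791 × 9.81 / 1000 = 7.75971 kN/m³.
With the apex up, the centroid sits 2h/3 = 2 × 3.33/3 = 2.22 m below the apex, so the centroid depth is h_c = 5.78 + 2.22 = 8 m.
A = ½ × 1.36 × 3.33 = 2.2644 m².
Resultant F = γ·h_c·A = 7.75971 × 8 × 2.2644 = 140.569 kN.
I_c = b·h³/36 = 1.36 × 3.33³/36 = 1.39498 m⁴.
Centre of pressure: y_p = y_c + I_c/(y_c·A) = 8 + 1.39498/(8 × 2.2644) = 8 + 0.0770061 = 8.07701 m along the plane.

h_p = 8.08 m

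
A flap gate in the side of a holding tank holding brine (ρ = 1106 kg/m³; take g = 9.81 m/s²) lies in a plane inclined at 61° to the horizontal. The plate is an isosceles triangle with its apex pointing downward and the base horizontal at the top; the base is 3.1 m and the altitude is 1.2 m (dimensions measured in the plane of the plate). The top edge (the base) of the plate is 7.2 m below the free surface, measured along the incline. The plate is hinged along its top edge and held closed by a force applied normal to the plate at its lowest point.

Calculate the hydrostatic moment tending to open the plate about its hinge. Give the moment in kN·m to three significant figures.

γ = ρg = 1106 × 9.81 / 1000 = 10.84986 kN/m³.
Let θ = 61° be the plate's angle to the horizontal; measure y along the incline from where the plane meets the free surface. Vertical depth h = y·sinθ with sinθ = 0.874620.
With the apex down, the centroid sits h/3 = 1.2/3 = 0.4 m below the base (the top edge), so y_c = 7.2 + 0.4 = 7.6 m and h_c = 7.6 × 0.874620 = 6.64711 m.
A = ½ × 3.1 × 1.2 = 1.86 m².
Resultant F = γ·h_c·A = 10.84986 × 6.64711 × 1.86 = 134.144 kN.
I_c = b·h³/36 = 3.1 × 1.2³/36 = 0.1488 m⁴.
Centre of pressure: y_p = y_c + I_c/(y_c·A) = 7.6 + 0.1488/(7.6 × 1.86) = 7.6 + 0.0105263 = 7.61053 m along the plane.
The resultant acts 0.4 + 0.0105263 = 0.410526 m (along the plate) below the hinge at the top edge, so the moment about the hinge is M = F × 0.410526 = 134.144 × 0.410526 = 55.0696 kN·m.

M ≈ 55.1 kN·m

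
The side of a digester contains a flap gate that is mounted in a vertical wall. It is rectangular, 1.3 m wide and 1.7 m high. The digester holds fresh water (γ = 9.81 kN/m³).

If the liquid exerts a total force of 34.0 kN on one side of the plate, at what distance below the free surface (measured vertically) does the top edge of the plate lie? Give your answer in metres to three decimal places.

γ = 9.81 kN/m³.
A = 1.3 × 1.7 = 2.21 m².
From F = γ·h_c·A, the centroid depth is h_c = 34.0/(9.81 × 2.21) = 1.56826 m.
The centroid lies 1.7/2 = 0.85 m below the top edge, so the top edge sits at h_top = 1.56826 − 0.85 = 0.71826 m below the surface.

d_top ≈ 0.718 m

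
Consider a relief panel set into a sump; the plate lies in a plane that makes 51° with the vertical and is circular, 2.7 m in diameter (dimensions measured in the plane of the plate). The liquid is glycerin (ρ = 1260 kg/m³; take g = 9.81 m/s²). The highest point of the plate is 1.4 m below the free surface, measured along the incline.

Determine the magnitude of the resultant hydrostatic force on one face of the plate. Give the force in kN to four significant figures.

γ = ρg = 1260 × 9.81 / 1000 = 12.3606 kN/m³.
The plate makes 51° with the vertical, i.e. θ = 90° − 51° = 39° to the horizontal. Measuring y along the incline from the free-surface line, vertical depth h = y·sinθ with sinθ = 0.629320.
The centroid is at the centre, 1.35 m below the top of the plate, so y_c = 1.4 + 1.35 = 2.75 m and h_c = 2.75 × 0.629320 = 1.73063 m.
A = π(1.35)² = 5.72555 m².
Resultant F = γ·h_c·A = 12.3606 × 1.73063 × 5.72555 = 122.479 kN.

F ≈ 122.5 kN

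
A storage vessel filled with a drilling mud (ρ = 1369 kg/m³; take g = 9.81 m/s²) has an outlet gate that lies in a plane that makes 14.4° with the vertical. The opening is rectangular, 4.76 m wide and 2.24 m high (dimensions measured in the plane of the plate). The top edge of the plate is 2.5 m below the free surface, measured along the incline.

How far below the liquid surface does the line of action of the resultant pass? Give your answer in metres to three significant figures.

h_p = 3.62 m

γ = ρg = 1369 × 9.81 / 1000 = 13.42989 kN/m³.
The plate makes 14.4° with the vertical, i.e. θ = 90° − 14.4° = 75.6° to the horizontal. Measuring y along the incline from the free-surface line, vertical depth h = y·sinθ with sinθ = 0.968583.
The centroid lies 2.24/2 = 1.12 m below the top edge, so y_c = 2.5 + 1.12 = 3.62 m and h_c = 3.62 × 0.968583 = 3.50627 m.
A = 4.76 × 2.24 = 10.6624 m².
Resultant F = γ·h_c·A = 13.42989 × 3.50627 × 10.6624 = 502.08 kN.
I_c = b·h³/12 = 4.76 × 2.24³/12 = 4.4583 m⁴.
Centre of pressure: y_p = y_c + I_c/(y_c·A) = 3.62 + 4.4583/(3.62 × 10.6624) = 3.62 + 0.115506 = 3.73551 m along the plane.
Vertically, h_p = y_p·sinθ = 3.73551 × 0.968583 = 3.61815 m.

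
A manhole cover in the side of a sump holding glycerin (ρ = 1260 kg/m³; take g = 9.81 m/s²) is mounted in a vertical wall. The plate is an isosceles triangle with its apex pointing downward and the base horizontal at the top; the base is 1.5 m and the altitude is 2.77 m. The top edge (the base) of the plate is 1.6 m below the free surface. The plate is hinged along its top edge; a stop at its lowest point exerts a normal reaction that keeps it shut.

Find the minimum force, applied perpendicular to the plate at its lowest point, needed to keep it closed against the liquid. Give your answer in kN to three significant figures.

P ≈ 25.6 kN

γ = ρg = 1260 × 9.81 / 1000 = 12.3606 kN/m³.
With the apex down, the centroid sits h/3 = 2.77/3 = 0.923333 m below the base (the top edge), so the centroid depth is h_c = 1.6 + 0.923333 = 2.52333 m.
A = ½ × 1.5 × 2.77 = 2.0775 m².
Resultant F = γ·h_c·A = 12.3606 × 2.52333 × 2.0775 = 64.797 kN.
I_c = b·h³/36 = 1.5 × 2.77³/36 = 0.885581 m⁴.
Centre of pressure: y_p = y_c + I_c/(y_c·A) = 2.52333 + 0.885581/(2.52333 × 2.0775) = 2.52333 + 0.168932 = 2.69226 m along the plane.
The resultant acts 0.923333 + 0.168932 = 1.09227 m (along the plate) below the hinge at the top edge, so the moment about the hinge is M = F × 1.09227 = 64.797 × 1.09227 = 70.7758 kN·m.
A normal force at the bottom, 2.77 m from the hinge, must supply this moment: P = 70.7758/2.77 = 25.5508 kN.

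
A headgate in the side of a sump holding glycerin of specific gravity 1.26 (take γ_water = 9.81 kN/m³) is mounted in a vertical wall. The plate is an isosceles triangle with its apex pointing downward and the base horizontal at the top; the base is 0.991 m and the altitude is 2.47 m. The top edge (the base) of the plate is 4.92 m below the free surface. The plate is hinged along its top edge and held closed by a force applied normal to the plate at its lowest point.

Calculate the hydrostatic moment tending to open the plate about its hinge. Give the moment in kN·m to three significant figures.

γ = 1.26 × 9.81 = 12.3606 kN/m³.
With the apex down, the centroid sits h/3 = 2.47/3 = 0.823333 m below the base (the top edge), so the centroid depth is h_c = 4.92 + 0.823333 = 5.74333 m.
A = ½ × 0.991 × 2.47 = 1.22389 m².
Resultant F = γ·h_c·A = 12.3606 × 5.74333 × 1.22389 = 86.8852 kN.
I_c = b·h³/36 = 0.991 × 2.47³/36 = 0.414822 m⁴.
Centre of pressure: y_p = y_c + I_c/(y_c·A) = 5.74333 + 0.414822/(5.74333 × 1.22389) = 5.74333 + 0.0590141 = 5.80234 m along the plane.
The resultant acts 0.823333 + 0.0590141 = 0.882347 m (along the plate) below the hinge at the top edge, so the moment about the hinge is M = F × 0.882347 = 86.8852 × 0.882347 = 76.6629 kN·m.

M ≈ 76.7 kN·m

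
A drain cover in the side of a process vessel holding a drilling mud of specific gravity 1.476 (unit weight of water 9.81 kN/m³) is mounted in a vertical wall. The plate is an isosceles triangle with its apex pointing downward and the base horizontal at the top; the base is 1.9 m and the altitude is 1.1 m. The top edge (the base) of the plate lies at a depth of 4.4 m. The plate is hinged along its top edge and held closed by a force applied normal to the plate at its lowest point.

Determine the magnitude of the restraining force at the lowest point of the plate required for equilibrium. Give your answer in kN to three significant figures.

γ = 1.476 × 9.81 = 14.47956 kN/m³.
With the apex down, the centroid sits h/3 = 1.1/3 = 0.366667 m below the base (the top edge), so the centroid depth is h_c = 4.4 + 0.366667 = 4.76667 m.
A = ½ × 1.9 × 1.1 = 1.045 m².
Resultant F = γ·h_c·A = 14.47956 × 4.76667 × 1.045 = 72.1252 kN.
I_c = b·h³/36 = 1.9 × 1.1³/36 = 0.0702472 m⁴.
Centre of pressure: y_p = y_c + I_c/(y_c·A) = 4.76667 + 0.0702472/(4.76667 × 1.045) = 4.76667 + 0.0141025 = 4.78077 m along the plane.
The resultant acts 0.366667 + 0.0141025 = 0.38077 m (along the plate) below the hinge at the top edge, so the moment about the hinge is M = F × 0.38077 = 72.1252 × 0.38077 = 27.4631 kN·m.
A normal force at the bottom, 1.1 m from the hinge, must supply this moment: P = 27.4631/1.1 = 24.9665 kN.

P ≈ 25.0 kN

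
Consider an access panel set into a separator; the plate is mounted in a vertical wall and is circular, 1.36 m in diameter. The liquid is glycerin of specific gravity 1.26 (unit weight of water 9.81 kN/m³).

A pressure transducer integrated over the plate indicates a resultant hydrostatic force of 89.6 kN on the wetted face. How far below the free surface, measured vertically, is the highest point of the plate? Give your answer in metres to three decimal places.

d_top ≈ 4.310 m

γ = 1.26 × 9.81 = 12.3606 kN/m³.
A = π(0.68)² = 1.45267 m².
From F = γ·h_c·A, the centroid depth is h_c = 89.6/(12.3606 × 1.45267) = 4.99001 m.
The centroid is at the centre, 0.68 m below the top of the plate, so the highest point sits at h_top = 4.99001 − 0.68 = 4.31001 m below the surface.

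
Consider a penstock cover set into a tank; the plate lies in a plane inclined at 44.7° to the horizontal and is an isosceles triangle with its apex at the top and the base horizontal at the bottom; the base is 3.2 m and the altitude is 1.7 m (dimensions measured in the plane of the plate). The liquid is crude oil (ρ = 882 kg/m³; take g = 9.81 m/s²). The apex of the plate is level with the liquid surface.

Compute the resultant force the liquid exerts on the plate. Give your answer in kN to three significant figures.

F ≈ 18.8 kN

γ = ρg = 882 × 9.81 / 1000 = 8.65242 kN/m³.
Let θ = 44.7° be the plate's angle to the horizontal; measure y along the incline from where the plane meets the free surface. Vertical depth h = y·sinθ with sinθ = 0.703395.
With the apex up, the centroid sits 2h/3 = 2 × 1.7/3 = 1.13333 m below the apex, so y_c = 1.13333 m and h_c = 1.13333 × 0.703395 = 0.797179 m.
A = ½ × 3.2 × 1.7 = 2.72 m².
Resultant F = γ·h_c·A = 8.65242 × 0.797179 × 2.72 = 18.7613 kN.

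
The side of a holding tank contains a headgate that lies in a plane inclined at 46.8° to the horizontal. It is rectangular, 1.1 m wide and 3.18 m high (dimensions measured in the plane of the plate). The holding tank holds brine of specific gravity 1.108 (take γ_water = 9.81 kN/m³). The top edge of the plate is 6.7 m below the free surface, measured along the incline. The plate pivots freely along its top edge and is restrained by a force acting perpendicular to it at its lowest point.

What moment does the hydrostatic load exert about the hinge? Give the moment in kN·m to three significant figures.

γ = 1.108 × 9.81 = 10.86948 kN/m³.
Let θ = 46.8° be the plate's angle to the horizontal; measure y along the incline from where the plane meets the free surface. Vertical depth h = y·sinθ with sinθ = 0.728969.
The centroid lies 3.18/2 = 1.59 m below the top edge, so y_c = 6.7 + 1.59 = 8.29 m and h_c = 8.29 × 0.728969 = 6.04315 m.
A = 1.1 × 3.18 = 3.498 m².
Resultant F = γ·h_c·A = 10.86948 × 6.04315 × 3.498 = 229.769 kN.
I_c = b·h³/12 = 1.1 × 3.18³/12 = 2.94776 m⁴.
Centre of pressure: y_p = y_c + I_c/(y_c·A) = 8.29 + 2.94776/(8.29 × 3.498) = 8.29 + 0.101652 = 8.39165 m along the plane.
The resultant acts 1.59 + 0.101652 = 1.69165 m (along the plate) below the hinge at the top edge, so the moment about the hinge is M = F × 1.69165 = 229.769 × 1.69165 = 388.689 kN·m.

M ≈ 389 kN·m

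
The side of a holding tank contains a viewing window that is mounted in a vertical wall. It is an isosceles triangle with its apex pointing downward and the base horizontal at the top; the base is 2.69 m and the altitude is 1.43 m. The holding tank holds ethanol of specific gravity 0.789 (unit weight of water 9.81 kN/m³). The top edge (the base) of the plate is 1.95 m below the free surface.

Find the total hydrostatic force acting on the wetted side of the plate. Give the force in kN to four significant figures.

γ = 0.789 × 9.81 = 7.74009 kN/m³.
With the apex down, the centroid sits h/3 = 1.43/3 = 0.476667 m below the base (the top edge), so the centroid depth is h_c = 1.95 + 0.476667 = 2.42667 m.
A = ½ × 2.69 × 1.43 = 1.92335 m².
Resultant F = γ·h_c·A = 7.74009 × 2.42667 × 1.92335 = 36.1256 kN.

F ≈ 36.13 kN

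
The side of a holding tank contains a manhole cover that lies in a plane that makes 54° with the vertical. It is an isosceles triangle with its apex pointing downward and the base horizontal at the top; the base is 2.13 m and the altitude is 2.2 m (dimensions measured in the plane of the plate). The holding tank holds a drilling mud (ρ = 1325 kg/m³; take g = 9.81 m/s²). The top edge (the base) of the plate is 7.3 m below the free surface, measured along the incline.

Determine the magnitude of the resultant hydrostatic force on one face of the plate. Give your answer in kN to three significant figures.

γ = ρg = 1325 × 9.81 / 1000 = 12.99825 kN/m³.
The plate makes 54° with the vertical, i.e. θ = 90° − 54° = 36° to the horizontal. Measuring y along the incline from the free-surface line, vertical depth h = y·sinθ with sinθ = 0.587785.
With the apex down, the centroid sits h/3 = 2.2/3 = 0.733333 m below the base (the top edge), so y_c = 7.3 + 0.733333 = 8.03333 m and h_c = 8.03333 × 0.587785 = 4.72187 m.
A = ½ × 2.13 × 2.2 = 2.343 m².
Resultant F = γ·h_c·A = 12.99825 × 4.72187 × 2.343 = 143.804 kN.

F ≈ 144 kN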